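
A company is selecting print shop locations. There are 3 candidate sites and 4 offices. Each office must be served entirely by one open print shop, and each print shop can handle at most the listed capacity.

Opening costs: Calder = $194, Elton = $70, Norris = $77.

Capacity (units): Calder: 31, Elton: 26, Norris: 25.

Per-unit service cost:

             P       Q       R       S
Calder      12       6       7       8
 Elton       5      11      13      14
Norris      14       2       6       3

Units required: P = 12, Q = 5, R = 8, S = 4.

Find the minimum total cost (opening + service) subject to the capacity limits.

Minimum total cost: 277

Open {Elton, Norris}: P→Elton 5·12=60, Q→Norris 2·5=10, R→Norris 6·8=48, S→Norris 3·4=12.
Loads: Elton carries 12/26, Norris carries 17/25. Service 130; fixed 147; total 277.
Next best feasible plan costs 321.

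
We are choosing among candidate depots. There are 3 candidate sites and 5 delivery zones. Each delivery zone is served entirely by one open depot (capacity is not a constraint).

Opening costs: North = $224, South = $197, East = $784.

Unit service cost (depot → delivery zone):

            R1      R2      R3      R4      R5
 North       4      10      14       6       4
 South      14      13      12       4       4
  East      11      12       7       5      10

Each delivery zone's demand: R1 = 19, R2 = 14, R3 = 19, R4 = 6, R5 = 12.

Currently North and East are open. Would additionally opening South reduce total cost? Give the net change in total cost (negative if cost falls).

No — net change +191 (cost rises by 191).

Current service cost with {North, East}: 427.
Adding South: each delivery zone re-picks its cheapest; new service cost 421, saving 6.
Extra fixed cost: 197. Net change = 197 − 6 = 191.
(Totals: 1435 → 1626.)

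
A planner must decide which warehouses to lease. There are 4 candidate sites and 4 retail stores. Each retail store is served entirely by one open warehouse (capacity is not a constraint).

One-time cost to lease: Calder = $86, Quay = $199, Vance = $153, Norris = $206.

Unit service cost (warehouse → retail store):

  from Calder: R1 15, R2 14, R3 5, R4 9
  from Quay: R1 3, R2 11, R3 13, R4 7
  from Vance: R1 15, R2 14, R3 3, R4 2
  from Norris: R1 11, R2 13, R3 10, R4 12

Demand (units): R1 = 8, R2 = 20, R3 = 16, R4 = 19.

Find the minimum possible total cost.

Minimum total cost: 639

For any fixed open set, each retail store goes to its cheapest open site; total = fixed + service.
{Vance}: R1→Vance 15·8=120, R2→Vance 14·20=280, R3→Vance 3·16=48, R4→Vance 2·19=38. Service 486; fixed 153; total 639.
{Quay, Vance}: R1→Quay 3·8=24, R2→Quay 11·20=220, R3→Vance 3·16=48, R4→Vance 2·19=38. Service 330; fixed 352; total 682.
{Calder, Vance}: R1→Calder 15·8=120, R2→Calder 14·20=280, R3→Vance 3·16=48, R4→Vance 2·19=38. Service 486; fixed 239; total 725.
{Calder, Quay, Vance, Norris}: R1→Quay 3·8=24, R2→Quay 11·20=220, R3→Vance 3·16=48, R4→Vance 2·19=38. Service 330; fixed 644; total 974.
(All 15 nonempty subsets were checked; Vance only is lowest.)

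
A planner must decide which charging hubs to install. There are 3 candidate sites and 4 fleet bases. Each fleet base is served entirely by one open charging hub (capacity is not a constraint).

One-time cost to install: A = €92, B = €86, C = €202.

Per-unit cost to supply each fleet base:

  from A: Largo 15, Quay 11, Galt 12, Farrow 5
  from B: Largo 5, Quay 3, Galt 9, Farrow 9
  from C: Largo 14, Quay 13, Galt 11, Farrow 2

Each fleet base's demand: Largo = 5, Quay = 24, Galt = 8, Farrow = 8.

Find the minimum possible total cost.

For any fixed open set, each fleet base goes to its cheapest open site; total = fixed + service.
{B}: Largo→B 5·5=25, Quay→B 3·24=72, Galt→B 9·8=72, Farrow→B 9·8=72. Service 241; fixed 86; total 327.
{A, B}: Largo→B 5·5=25, Quay→B 3·24=72, Galt→B 9·8=72, Farrow→A 5·8=40. Service 209; fixed 178; total 387.
{B, C}: service 185 + fixed 288 = 473
{A, B, C}: service 185 + fixed 380 = 565
No other subset beats 327.

Minimum total cost: 327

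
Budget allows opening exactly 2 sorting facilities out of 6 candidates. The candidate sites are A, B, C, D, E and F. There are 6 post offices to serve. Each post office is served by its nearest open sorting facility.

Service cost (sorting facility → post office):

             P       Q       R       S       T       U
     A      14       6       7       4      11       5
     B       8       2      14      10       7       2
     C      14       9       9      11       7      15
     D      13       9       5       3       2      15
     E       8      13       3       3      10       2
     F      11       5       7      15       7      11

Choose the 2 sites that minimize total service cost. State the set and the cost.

Choose B and D; total service cost 22.

With exactly 2 open, each post office uses its cheapest among the chosen.
{B, D}: P→B 8, Q→B 2, R→D 5, S→D 3, T→D 2, U→B 2. Service cost 22.
{B, E}: service cost 25
{D, E}: service cost 27
Among all 15 size-2 choices, {B, D} is lowest.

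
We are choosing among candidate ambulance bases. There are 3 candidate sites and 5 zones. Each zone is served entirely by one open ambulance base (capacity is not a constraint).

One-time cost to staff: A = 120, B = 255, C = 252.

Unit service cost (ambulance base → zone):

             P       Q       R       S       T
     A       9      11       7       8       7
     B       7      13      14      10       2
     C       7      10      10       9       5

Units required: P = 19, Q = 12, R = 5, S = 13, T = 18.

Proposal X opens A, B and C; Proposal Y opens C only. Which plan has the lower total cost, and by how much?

Proposal X: {A, B, C}: P→B 7·19=133, Q→C 10·12=120, R→A 7·5=35, S→A 8·13=104, T→B 2·18=36. Service 428; fixed 627; total 1055.
Proposal Y: {C}: P→C 7·19=133, Q→C 10·12=120, R→C 10·5=50, S→C 9·13=117, T→C 5·18=90. Service 510; fixed 252; total 762.
Difference: |1055 − 762| = 293.

Proposal Y is cheaper by 293.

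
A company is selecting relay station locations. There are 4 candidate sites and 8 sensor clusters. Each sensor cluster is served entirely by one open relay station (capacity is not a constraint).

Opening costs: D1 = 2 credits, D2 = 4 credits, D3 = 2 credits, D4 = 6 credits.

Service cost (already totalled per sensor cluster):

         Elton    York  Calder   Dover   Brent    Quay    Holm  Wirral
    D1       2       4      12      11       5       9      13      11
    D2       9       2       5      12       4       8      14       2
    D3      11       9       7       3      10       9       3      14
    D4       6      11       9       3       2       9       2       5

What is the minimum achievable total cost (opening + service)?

Minimum total cost: 37

For any fixed open set, each sensor cluster goes to its cheapest open site; total = fixed + service.
{D1, D2, D3}: Elton→D1 2, York→D2 2, Calder→D2 5, Dover→D3 3, Brent→D2 4, Quay→D2 8, Holm→D3 3, Wirral→D2 2. Service 29; fixed 8; total 37.
{D1, D2, D4}: Elton→D1 2, York→D2 2, Calder→D2 5, Dover→D4 3, Brent→D4 2, Quay→D2 8, Holm→D4 2, Wirral→D2 2. Service 26; fixed 12; total 38.
{D1, D2, D3, D4}: service 26 + fixed 14 = 40
{D1}: Elton→D1 2, York→D1 4, Calder→D1 12, Dover→D1 11, Brent→D1 5, Quay→D1 9, Holm→D1 13, Wirral→D1 11. Service 67; fixed 2; total 69.
(All 15 nonempty subsets were checked; D1, D2 and D3 is lowest.)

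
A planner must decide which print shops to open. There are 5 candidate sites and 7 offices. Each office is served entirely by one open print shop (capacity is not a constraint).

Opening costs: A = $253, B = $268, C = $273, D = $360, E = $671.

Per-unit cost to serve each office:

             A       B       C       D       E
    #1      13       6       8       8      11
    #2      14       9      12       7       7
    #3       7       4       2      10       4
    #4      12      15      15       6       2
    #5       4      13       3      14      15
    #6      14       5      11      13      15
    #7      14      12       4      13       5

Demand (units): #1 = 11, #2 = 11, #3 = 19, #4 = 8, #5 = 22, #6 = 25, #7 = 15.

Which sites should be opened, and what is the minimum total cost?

Open C only; minimum total cost 1052.

For any fixed open set, each office goes to its cheapest open site; total = fixed + service.
{C}: #1→C 8·11=88, #2→C 12·11=132, #3→C 2·19=38, #4→C 15·8=120, #5→C 3·22=66, #6→C 11·25=275, #7→C 4·15=60. Service 779; fixed 273; total 1052.
{B, C}: service 574 + fixed 541 = 1115
{B}: service 952 + fixed 268 = 1220
{A, B, C, D, E}: service 448 + fixed 1825 = 2273
No other subset beats 1052.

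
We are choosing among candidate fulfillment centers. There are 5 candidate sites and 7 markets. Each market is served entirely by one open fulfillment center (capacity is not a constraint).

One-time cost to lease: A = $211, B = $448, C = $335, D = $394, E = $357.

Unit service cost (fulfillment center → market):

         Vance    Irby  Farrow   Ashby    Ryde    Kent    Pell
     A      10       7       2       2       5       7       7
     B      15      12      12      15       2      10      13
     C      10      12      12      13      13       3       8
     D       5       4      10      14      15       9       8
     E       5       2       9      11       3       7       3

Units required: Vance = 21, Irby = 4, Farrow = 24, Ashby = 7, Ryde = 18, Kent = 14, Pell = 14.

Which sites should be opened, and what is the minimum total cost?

For any fixed open set, each market goes to its cheapest open site; total = fixed + service.
{A}: Vance→A 10·21=210, Irby→A 7·4=28, Farrow→A 2·24=48, Ashby→A 2·7=14, Ryde→A 5·18=90, Kent→A 7·14=98, Pell→A 7·14=98. Service 586; fixed 211; total 797.
{A, E}: Vance→E 5·21=105, Irby→E 2·4=8, Farrow→A 2·24=48, Ashby→A 2·7=14, Ryde→E 3·18=54, Kent→A 7·14=98, Pell→E 3·14=42. Service 369; fixed 568; total 937.
{E}: service 600 + fixed 357 = 957
{A, B, C, D, E}: Vance→D 5·21=105, Irby→E 2·4=8, Farrow→A 2·24=48, Ashby→A 2·7=14, Ryde→B 2·18=36, Kent→C 3·14=42, Pell→E 3·14=42. Service 295; fixed 1745; total 2040.
No other subset beats 797.

Open A only; minimum total cost 797.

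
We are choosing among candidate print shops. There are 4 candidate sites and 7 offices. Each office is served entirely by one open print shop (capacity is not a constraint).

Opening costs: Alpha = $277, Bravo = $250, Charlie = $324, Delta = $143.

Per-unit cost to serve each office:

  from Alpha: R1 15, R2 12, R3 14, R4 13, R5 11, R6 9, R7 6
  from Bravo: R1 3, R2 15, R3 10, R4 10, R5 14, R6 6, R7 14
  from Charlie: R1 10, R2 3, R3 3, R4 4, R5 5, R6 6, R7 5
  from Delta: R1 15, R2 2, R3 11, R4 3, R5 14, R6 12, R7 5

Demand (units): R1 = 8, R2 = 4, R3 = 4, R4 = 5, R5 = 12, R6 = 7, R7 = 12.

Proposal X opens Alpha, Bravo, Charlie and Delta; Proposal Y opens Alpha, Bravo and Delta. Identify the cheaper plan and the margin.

Proposal Y is cheaper by 224.

Proposal X: {Alpha, Bravo, Charlie, Delta}: R1→Bravo 3·8=24, R2→Delta 2·4=8, R3→Charlie 3·4=12, R4→Delta 3·5=15, R5→Charlie 5·12=60, R6→Bravo 6·7=42, R7→Charlie 5·12=60. Service 221; fixed 994; total 1215.
Proposal Y: {Alpha, Bravo, Delta}: R1→Bravo 3·8=24, R2→Delta 2·4=8, R3→Bravo 10·4=40, R4→Delta 3·5=15, R5→Alpha 11·12=132, R6→Bravo 6·7=42, R7→Delta 5·12=60. Service 321; fixed 670; total 991.
Difference: |1215 − 991| = 224.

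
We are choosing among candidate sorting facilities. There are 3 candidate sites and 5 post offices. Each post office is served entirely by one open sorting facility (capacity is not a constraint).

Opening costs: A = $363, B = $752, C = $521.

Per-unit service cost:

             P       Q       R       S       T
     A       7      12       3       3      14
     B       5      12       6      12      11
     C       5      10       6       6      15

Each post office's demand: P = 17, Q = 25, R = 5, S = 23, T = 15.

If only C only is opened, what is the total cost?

Total cost: 1249

Each post office is assigned to its cheapest site among the open ones.
{C}: P→C 5·17=85, Q→C 10·25=250, R→C 6·5=30, S→C 6·23=138, T→C 15·15=225. Service 728; fixed 521; total 1249.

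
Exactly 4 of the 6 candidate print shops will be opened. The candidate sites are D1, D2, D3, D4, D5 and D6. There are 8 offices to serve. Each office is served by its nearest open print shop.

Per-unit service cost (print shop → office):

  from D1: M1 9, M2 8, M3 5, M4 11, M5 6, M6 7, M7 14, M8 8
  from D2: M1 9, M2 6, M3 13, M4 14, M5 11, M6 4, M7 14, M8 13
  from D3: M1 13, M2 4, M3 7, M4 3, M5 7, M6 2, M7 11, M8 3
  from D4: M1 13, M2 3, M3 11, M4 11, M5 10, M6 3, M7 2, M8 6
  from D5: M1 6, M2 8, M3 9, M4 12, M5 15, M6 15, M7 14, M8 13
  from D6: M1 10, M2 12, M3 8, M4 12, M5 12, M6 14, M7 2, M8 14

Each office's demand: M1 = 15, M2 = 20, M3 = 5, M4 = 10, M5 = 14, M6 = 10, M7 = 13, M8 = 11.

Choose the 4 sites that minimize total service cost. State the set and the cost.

Choose D1, D3, D4 and D5; total service cost 368.

With exactly 4 open, each office uses its cheapest among the chosen.
{D1, D3, D4, D5}: M1→D5 6·15=90, M2→D4 3·20=60, M3→D1 5·5=25, M4→D3 3·10=30, M5→D1 6·14=84, M6→D3 2·10=20, M7→D4 2·13=26, M8→D3 3·11=33. Service cost 368.
{D1, D3, D5, D6}: service cost 388
{D2, D3, D4, D5}: service cost 392
Among all 15 size-4 choices, {D1, D3, D4, D5} is lowest.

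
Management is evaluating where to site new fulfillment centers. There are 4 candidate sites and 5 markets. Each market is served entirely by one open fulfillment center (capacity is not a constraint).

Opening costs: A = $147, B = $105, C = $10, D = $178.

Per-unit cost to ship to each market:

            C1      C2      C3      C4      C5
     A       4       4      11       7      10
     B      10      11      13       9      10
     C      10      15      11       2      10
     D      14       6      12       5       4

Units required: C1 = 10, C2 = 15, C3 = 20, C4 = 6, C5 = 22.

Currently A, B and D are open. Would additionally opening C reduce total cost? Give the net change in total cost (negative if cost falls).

Current service cost with {A, B, D}: 438.
Adding C: each market re-picks its cheapest; new service cost 420, saving 18.
Extra fixed cost: 10. Net change = 10 − 18 = -8.
(Totals: 868 → 860.)

Yes — net change −8 (cost falls by 8).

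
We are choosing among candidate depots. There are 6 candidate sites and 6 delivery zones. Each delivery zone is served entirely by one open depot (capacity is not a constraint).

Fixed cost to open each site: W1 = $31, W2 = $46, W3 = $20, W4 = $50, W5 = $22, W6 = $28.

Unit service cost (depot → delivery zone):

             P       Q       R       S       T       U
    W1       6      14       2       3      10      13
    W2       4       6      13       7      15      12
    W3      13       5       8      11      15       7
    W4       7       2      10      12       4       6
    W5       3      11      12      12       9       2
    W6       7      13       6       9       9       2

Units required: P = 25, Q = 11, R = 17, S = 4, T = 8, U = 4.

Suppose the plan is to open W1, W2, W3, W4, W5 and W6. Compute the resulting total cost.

Total cost: 380

Each delivery zone is assigned to its cheapest site among the open ones.
{W1, W2, W3, W4, W5, W6}: P→W5 3·25=75, Q→W4 2·11=22, R→W1 2·17=34, S→W1 3·4=12, T→W4 4·8=32, U→W5 2·4=8. Service 183; fixed 197; total 380.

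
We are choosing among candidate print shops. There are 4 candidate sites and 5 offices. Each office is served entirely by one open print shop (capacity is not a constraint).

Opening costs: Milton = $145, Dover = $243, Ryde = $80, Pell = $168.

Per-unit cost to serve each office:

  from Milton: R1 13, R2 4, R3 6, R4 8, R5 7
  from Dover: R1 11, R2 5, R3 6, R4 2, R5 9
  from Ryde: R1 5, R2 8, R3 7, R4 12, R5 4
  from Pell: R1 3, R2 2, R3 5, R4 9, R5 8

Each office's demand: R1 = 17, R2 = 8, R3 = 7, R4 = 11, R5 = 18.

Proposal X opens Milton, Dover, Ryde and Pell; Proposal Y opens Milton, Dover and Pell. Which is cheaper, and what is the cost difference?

Proposal X: {Milton, Dover, Ryde, Pell}: R1→Pell 3·17=51, R2→Pell 2·8=16, R3→Pell 5·7=35, R4→Dover 2·11=22, R5→Ryde 4·18=72. Service 196; fixed 636; total 832.
Proposal Y: {Milton, Dover, Pell}: R1→Pell 3·17=51, R2→Pell 2·8=16, R3→Pell 5·7=35, R4→Dover 2·11=22, R5→Milton 7·18=126. Service 250; fixed 556; total 806.
Difference: |832 − 806| = 26.

Proposal Y is cheaper by 26.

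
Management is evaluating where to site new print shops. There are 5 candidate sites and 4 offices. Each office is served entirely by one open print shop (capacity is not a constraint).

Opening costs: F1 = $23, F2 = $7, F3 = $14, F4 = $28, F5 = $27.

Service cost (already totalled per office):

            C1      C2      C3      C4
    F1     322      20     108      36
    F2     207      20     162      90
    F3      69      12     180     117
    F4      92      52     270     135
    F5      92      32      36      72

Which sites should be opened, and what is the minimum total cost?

For any fixed open set, each office goes to its cheapest open site; total = fixed + service.
{F1, F3, F5}: C1→F3 69, C2→F3 12, C3→F5 36, C4→F1 36. Service 153; fixed 64; total 217.
{F1, F2, F3, F5}: C1→F3 69, C2→F3 12, C3→F5 36, C4→F1 36. Service 153; fixed 71; total 224.
{F3, F5}: service 189 + fixed 41 = 230
{F1, F2, F3, F4, F5}: service 153 + fixed 99 = 252
No other subset beats 217.

Open F1, F3 and F5; minimum total cost 217.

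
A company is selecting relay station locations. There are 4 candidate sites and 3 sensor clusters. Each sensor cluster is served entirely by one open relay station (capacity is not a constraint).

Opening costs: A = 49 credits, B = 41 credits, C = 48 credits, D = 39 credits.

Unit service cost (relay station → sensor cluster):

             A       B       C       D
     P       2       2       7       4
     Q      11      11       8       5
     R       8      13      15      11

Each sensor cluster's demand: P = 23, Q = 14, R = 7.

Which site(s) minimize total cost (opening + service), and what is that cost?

For any fixed open set, each sensor cluster goes to its cheapest open site; total = fixed + service.
{A, D}: P→A 2·23=46, Q→D 5·14=70, R→A 8·7=56. Service 172; fixed 88; total 260.
{B, D}: service 193 + fixed 80 = 273
{D}: service 239 + fixed 39 = 278
{A, B, C, D}: P→A 2·23=46, Q→D 5·14=70, R→A 8·7=56. Service 172; fixed 177; total 349.
No other subset beats 260.

Open A and D; minimum total cost 260.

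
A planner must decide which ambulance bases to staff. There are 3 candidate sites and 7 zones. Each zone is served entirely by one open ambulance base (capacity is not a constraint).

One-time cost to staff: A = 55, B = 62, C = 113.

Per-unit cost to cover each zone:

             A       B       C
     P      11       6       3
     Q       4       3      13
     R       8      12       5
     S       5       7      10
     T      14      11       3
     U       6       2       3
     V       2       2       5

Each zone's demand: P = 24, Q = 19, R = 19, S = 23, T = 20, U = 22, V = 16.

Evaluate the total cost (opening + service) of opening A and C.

Each zone is assigned to its cheapest site among the open ones.
{A, C}: P→C 3·24=72, Q→A 4·19=76, R→C 5·19=95, S→A 5·23=115, T→C 3·20=60, U→C 3·22=66, V→A 2·16=32. Service 516; fixed 168; total 684.

Total cost: 684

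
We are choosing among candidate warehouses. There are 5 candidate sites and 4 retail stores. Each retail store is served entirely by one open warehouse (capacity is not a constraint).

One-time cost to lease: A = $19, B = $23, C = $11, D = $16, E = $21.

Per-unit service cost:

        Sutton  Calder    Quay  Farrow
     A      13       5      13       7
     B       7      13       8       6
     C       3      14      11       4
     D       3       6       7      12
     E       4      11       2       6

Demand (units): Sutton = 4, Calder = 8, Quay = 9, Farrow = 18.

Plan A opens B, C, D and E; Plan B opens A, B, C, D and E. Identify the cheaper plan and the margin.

Plan A is cheaper by 11.

Plan A: {B, C, D, E}: Sutton→C 3·4=12, Calder→D 6·8=48, Quay→E 2·9=18, Farrow→C 4·18=72. Service 150; fixed 71; total 221.
Plan B: {A, B, C, D, E}: Sutton→C 3·4=12, Calder→A 5·8=40, Quay→E 2·9=18, Farrow→C 4·18=72. Service 142; fixed 90; total 232.
Difference: |221 − 232| = 11.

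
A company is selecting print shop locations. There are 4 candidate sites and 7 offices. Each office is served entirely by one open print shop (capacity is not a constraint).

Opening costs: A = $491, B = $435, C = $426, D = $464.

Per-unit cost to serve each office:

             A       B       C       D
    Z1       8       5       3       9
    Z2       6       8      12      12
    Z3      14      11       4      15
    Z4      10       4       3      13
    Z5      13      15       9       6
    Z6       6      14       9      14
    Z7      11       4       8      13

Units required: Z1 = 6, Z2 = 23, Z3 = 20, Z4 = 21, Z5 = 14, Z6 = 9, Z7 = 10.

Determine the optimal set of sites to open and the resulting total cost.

For any fixed open set, each office goes to its cheapest open site; total = fixed + service.
{C}: Z1→C 3·6=18, Z2→C 12·23=276, Z3→C 4·20=80, Z4→C 3·21=63, Z5→C 9·14=126, Z6→C 9·9=81, Z7→C 8·10=80. Service 724; fixed 426; total 1150.
{B}: Z1→B 5·6=30, Z2→B 8·23=184, Z3→B 11·20=220, Z4→B 4·21=84, Z5→B 15·14=210, Z6→B 14·9=126, Z7→B 4·10=40. Service 894; fixed 435; total 1329.
{B, C}: service 592 + fixed 861 = 1453
{A, B, C, D}: service 477 + fixed 1816 = 2293
(All 15 nonempty subsets were checked; C only is lowest.)

Open C only; minimum total cost 1150.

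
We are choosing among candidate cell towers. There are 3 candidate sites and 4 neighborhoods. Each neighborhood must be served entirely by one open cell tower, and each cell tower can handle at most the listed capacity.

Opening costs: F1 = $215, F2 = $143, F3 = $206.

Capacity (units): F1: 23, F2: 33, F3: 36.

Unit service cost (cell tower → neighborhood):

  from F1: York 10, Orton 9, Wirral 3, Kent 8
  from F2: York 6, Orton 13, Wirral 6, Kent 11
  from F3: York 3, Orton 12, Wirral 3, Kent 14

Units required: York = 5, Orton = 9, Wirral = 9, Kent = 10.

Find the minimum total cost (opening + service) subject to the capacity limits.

Open {F2}: York→F2 6·5=30, Orton→F2 13·9=117, Wirral→F2 6·9=54, Kent→F2 11·10=110.
Loads: F2 carries 33/33. Service 311; fixed 143; total 454.
Next best feasible plan costs 496.

Minimum total cost: 454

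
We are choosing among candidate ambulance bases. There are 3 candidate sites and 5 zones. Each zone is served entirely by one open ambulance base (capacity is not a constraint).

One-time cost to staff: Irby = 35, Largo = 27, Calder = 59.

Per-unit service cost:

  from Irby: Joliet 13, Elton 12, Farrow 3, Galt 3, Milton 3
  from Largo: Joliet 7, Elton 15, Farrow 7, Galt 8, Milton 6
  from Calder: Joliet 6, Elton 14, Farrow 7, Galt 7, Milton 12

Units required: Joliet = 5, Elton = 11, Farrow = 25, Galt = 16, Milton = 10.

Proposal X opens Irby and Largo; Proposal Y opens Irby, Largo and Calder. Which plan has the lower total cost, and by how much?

Proposal X: {Irby, Largo}: Joliet→Largo 7·5=35, Elton→Irby 12·11=132, Farrow→Irby 3·25=75, Galt→Irby 3·16=48, Milton→Irby 3·10=30. Service 320; fixed 62; total 382.
Proposal Y: {Irby, Largo, Calder}: Joliet→Calder 6·5=30, Elton→Irby 12·11=132, Farrow→Irby 3·25=75, Galt→Irby 3·16=48, Milton→Irby 3·10=30. Service 315; fixed 121; total 436.
Difference: |382 − 436| = 54.

Proposal X is cheaper by 54.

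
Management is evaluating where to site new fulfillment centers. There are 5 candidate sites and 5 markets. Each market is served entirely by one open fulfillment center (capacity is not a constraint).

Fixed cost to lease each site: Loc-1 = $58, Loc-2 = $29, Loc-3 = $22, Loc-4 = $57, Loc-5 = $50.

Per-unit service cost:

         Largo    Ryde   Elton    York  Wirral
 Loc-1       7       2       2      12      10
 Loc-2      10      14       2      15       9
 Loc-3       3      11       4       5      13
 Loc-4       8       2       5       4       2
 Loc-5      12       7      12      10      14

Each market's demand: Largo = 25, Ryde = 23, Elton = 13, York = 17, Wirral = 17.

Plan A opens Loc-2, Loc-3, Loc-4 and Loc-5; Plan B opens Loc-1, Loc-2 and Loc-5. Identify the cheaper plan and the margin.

Plan A is cheaper by 300.

Plan A: {Loc-2, Loc-3, Loc-4, Loc-5}: Largo→Loc-3 3·25=75, Ryde→Loc-4 2·23=46, Elton→Loc-2 2·13=26, York→Loc-4 4·17=68, Wirral→Loc-4 2·17=34. Service 249; fixed 158; total 407.
Plan B: {Loc-1, Loc-2, Loc-5}: Largo→Loc-1 7·25=175, Ryde→Loc-1 2·23=46, Elton→Loc-1 2·13=26, York→Loc-5 10·17=170, Wirral→Loc-2 9·17=153. Service 570; fixed 137; total 707.
Difference: |407 − 707| = 300.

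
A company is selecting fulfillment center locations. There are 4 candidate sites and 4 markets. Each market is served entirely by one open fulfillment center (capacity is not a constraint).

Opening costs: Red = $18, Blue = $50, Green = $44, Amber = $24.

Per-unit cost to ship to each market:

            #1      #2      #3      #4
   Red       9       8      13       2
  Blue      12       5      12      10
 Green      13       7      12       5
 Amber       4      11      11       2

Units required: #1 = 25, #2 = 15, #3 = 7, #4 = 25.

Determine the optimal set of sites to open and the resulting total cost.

Open Blue and Amber; minimum total cost 376.

For any fixed open set, each market goes to its cheapest open site; total = fixed + service.
{Blue, Amber}: #1→Amber 4·25=100, #2→Blue 5·15=75, #3→Amber 11·7=77, #4→Amber 2·25=50. Service 302; fixed 74; total 376.
{Red, Amber}: service 347 + fixed 42 = 389
{Red, Blue, Amber}: service 302 + fixed 92 = 394
{Red, Blue, Green, Amber}: service 302 + fixed 136 = 438
No other subset beats 376.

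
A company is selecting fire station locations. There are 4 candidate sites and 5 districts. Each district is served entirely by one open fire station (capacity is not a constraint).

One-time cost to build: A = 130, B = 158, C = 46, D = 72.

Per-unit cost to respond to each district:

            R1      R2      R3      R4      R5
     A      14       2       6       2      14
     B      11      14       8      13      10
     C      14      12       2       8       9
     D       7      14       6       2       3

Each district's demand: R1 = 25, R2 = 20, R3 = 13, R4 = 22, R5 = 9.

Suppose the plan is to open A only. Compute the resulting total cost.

Each district is assigned to its cheapest site among the open ones.
{A}: R1→A 14·25=350, R2→A 2·20=40, R3→A 6·13=78, R4→A 2·22=44, R5→A 14·9=126. Service 638; fixed 130; total 768.

Total cost: 768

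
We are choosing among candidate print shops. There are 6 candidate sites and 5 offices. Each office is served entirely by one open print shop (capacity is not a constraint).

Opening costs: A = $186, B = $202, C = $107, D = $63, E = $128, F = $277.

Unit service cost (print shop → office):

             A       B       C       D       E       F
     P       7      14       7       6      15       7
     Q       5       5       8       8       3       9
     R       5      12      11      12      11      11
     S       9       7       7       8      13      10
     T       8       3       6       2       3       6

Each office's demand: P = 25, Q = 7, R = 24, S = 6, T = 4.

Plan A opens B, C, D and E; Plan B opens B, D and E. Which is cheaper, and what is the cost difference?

Plan A: {B, C, D, E}: P→D 6·25=150, Q→E 3·7=21, R→C 11·24=264, S→B 7·6=42, T→D 2·4=8. Service 485; fixed 500; total 985.
Plan B: {B, D, E}: P→D 6·25=150, Q→E 3·7=21, R→E 11·24=264, S→B 7·6=42, T→D 2·4=8. Service 485; fixed 393; total 878.
Difference: |985 − 878| = 107.

Plan B is cheaper by 107.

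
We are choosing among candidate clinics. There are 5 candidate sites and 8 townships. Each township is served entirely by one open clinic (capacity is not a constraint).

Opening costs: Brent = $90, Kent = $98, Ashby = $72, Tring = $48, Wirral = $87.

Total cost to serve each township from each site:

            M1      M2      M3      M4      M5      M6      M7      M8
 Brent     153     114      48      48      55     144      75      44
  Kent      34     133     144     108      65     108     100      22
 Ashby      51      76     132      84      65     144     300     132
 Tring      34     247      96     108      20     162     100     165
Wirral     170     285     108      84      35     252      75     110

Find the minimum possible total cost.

For any fixed open set, each township goes to its cheapest open site; total = fixed + service.
{Brent, Tring}: M1→Tring 34, M2→Brent 114, M3→Brent 48, M4→Brent 48, M5→Tring 20, M6→Brent 144, M7→Brent 75, M8→Brent 44. Service 527; fixed 138; total 665.
{Brent, Kent}: service 504 + fixed 188 = 692
{Brent, Ashby, Tring}: M1→Tring 34, M2→Ashby 76, M3→Brent 48, M4→Brent 48, M5→Tring 20, M6→Brent 144, M7→Brent 75, M8→Brent 44. Service 489; fixed 210; total 699.
{Brent, Kent, Ashby, Tring, Wirral}: service 431 + fixed 395 = 826
No other subset beats 665.

Minimum total cost: 665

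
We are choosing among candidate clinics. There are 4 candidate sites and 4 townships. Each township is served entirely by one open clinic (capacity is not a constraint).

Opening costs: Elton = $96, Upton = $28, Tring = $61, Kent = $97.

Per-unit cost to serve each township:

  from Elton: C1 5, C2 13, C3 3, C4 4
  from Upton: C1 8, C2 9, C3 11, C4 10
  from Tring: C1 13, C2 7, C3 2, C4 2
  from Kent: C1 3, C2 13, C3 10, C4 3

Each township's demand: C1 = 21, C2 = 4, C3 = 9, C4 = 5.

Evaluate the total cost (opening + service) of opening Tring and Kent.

Each township is assigned to its cheapest site among the open ones.
{Tring, Kent}: C1→Kent 3·21=63, C2→Tring 7·4=28, C3→Tring 2·9=18, C4→Tring 2·5=10. Service 119; fixed 158; total 277.

Total cost: 277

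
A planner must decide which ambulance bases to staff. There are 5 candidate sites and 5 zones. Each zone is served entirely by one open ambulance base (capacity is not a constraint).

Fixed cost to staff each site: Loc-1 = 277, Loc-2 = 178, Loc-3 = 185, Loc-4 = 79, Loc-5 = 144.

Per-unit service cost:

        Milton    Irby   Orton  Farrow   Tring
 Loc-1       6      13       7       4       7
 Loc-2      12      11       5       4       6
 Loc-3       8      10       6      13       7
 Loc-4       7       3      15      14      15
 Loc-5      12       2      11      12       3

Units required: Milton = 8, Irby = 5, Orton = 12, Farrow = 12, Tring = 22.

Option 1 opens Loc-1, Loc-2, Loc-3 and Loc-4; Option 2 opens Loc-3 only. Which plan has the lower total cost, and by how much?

Option 2 is cheaper by 341.

Option 1: {Loc-1, Loc-2, Loc-3, Loc-4}: Milton→Loc-1 6·8=48, Irby→Loc-4 3·5=15, Orton→Loc-2 5·12=60, Farrow→Loc-1 4·12=48, Tring→Loc-2 6·22=132. Service 303; fixed 719; total 1022.
Option 2: {Loc-3}: Milton→Loc-3 8·8=64, Irby→Loc-3 10·5=50, Orton→Loc-3 6·12=72, Farrow→Loc-3 13·12=156, Tring→Loc-3 7·22=154. Service 496; fixed 185; total 681.
Difference: |1022 − 681| = 341.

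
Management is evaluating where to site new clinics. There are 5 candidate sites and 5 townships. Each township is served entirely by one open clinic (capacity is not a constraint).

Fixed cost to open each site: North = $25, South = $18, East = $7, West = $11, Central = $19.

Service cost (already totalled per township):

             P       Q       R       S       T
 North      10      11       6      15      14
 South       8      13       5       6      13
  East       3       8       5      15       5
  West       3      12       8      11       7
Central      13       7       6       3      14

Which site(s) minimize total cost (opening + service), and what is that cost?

For any fixed open set, each township goes to its cheapest open site; total = fixed + service.
{East}: P→East 3, Q→East 8, R→East 5, S→East 15, T→East 5. Service 36; fixed 7; total 43.
{East, Central}: P→East 3, Q→Central 7, R→East 5, S→Central 3, T→East 5. Service 23; fixed 26; total 49.
{East, West}: service 32 + fixed 18 = 50
{North, South, East, West, Central}: P→East 3, Q→Central 7, R→South 5, S→Central 3, T→East 5. Service 23; fixed 80; total 103.
No other subset beats 43.

Open East only; minimum total cost 43.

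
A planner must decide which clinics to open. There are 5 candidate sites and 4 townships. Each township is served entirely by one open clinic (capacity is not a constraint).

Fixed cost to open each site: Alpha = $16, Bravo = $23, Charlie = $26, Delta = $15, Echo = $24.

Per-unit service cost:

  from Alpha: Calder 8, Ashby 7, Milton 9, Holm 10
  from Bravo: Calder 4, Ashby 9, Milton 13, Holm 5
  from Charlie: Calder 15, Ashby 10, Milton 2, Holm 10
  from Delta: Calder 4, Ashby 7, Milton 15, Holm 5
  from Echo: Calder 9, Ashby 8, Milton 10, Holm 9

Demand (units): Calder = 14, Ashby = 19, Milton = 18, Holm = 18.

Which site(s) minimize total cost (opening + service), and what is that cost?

Open Charlie and Delta; minimum total cost 356.

For any fixed open set, each township goes to its cheapest open site; total = fixed + service.
{Charlie, Delta}: Calder→Delta 4·14=56, Ashby→Delta 7·19=133, Milton→Charlie 2·18=36, Holm→Delta 5·18=90. Service 315; fixed 41; total 356.
{Alpha, Charlie, Delta}: Calder→Delta 4·14=56, Ashby→Alpha 7·19=133, Milton→Charlie 2·18=36, Holm→Delta 5·18=90. Service 315; fixed 57; total 372.
{Bravo, Charlie, Delta}: Calder→Bravo 4·14=56, Ashby→Delta 7·19=133, Milton→Charlie 2·18=36, Holm→Bravo 5·18=90. Service 315; fixed 64; total 379.
{Alpha, Bravo, Charlie, Delta, Echo}: service 315 + fixed 104 = 419
No other subset beats 356.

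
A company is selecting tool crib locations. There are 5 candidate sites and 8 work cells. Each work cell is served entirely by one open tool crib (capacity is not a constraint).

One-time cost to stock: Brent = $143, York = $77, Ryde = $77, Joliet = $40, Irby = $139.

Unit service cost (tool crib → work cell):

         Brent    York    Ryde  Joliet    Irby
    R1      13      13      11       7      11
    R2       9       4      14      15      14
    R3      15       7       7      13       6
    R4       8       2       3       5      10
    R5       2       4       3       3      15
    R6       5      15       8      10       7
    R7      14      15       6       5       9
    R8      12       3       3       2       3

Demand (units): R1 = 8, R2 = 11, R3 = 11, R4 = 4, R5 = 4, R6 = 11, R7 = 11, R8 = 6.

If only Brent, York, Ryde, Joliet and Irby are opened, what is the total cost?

Total cost: 780

Each work cell is assigned to its cheapest site among the open ones.
{Brent, York, Ryde, Joliet, Irby}: R1→Joliet 7·8=56, R2→York 4·11=44, R3→Irby 6·11=66, R4→York 2·4=8, R5→Brent 2·4=8, R6→Brent 5·11=55, R7→Joliet 5·11=55, R8→Joliet 2·6=12. Service 304; fixed 476; total 780.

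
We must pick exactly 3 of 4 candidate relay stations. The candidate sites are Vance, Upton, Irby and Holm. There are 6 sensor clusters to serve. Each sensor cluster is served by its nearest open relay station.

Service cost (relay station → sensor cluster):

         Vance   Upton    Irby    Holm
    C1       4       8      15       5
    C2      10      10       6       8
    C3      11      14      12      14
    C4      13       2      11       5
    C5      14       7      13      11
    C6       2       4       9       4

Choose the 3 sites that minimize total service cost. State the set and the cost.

With exactly 3 open, each sensor cluster uses its cheapest among the chosen.
{Vance, Upton, Irby}: C1→Vance 4, C2→Irby 6, C3→Vance 11, C4→Upton 2, C5→Upton 7, C6→Vance 2. Service cost 32.
{Vance, Upton, Holm}: service cost 34
{Upton, Irby, Holm}: service cost 36
Among all 4 size-3 choices, {Vance, Upton, Irby} is lowest.

Choose Vance, Upton and Irby; total service cost 32.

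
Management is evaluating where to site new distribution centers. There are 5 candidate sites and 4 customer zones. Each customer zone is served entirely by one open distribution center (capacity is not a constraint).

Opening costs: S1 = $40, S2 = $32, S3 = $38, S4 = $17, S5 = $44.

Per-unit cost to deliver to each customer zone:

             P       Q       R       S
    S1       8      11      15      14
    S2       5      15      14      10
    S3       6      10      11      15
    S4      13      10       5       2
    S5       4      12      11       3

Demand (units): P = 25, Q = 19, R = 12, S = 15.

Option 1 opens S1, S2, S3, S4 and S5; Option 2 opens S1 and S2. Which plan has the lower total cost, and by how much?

Option 1 is cheaper by 173.

Option 1: {S1, S2, S3, S4, S5}: P→S5 4·25=100, Q→S3 10·19=190, R→S4 5·12=60, S→S4 2·15=30. Service 380; fixed 171; total 551.
Option 2: {S1, S2}: P→S2 5·25=125, Q→S1 11·19=209, R→S2 14·12=168, S→S2 10·15=150. Service 652; fixed 72; total 724.
Difference: |551 − 724| = 173.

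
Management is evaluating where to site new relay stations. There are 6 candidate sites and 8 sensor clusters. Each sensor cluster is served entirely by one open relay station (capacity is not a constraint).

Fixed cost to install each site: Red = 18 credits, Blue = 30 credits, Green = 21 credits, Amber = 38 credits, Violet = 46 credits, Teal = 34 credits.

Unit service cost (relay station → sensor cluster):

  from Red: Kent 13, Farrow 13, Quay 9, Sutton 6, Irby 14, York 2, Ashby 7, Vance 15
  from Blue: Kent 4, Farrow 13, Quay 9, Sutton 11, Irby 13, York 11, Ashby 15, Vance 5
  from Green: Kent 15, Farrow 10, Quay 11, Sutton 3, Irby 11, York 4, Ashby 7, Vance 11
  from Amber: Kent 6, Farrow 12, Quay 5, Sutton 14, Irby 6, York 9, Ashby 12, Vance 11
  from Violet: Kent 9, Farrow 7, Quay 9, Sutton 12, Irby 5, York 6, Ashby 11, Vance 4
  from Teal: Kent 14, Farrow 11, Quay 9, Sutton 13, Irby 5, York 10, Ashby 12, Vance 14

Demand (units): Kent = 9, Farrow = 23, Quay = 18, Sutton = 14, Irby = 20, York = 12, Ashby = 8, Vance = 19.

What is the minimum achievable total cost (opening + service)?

Minimum total cost: 726

For any fixed open set, each sensor cluster goes to its cheapest open site; total = fixed + service.
{Red, Green, Amber, Violet}: Kent→Amber 6·9=54, Farrow→Violet 7·23=161, Quay→Amber 5·18=90, Sutton→Green 3·14=42, Irby→Violet 5·20=100, York→Red 2·12=24, Ashby→Red 7·8=56, Vance→Violet 4·19=76. Service 603; fixed 123; total 726.
{Green, Amber, Violet}: Kent→Amber 6·9=54, Farrow→Violet 7·23=161, Quay→Amber 5·18=90, Sutton→Green 3·14=42, Irby→Violet 5·20=100, York→Green 4·12=48, Ashby→Green 7·8=56, Vance→Violet 4·19=76. Service 627; fixed 105; total 732.
{Red, Blue, Green, Amber, Violet}: service 585 + fixed 153 = 738
{Red, Blue, Green, Amber, Violet, Teal}: service 585 + fixed 187 = 772
No other subset beats 726.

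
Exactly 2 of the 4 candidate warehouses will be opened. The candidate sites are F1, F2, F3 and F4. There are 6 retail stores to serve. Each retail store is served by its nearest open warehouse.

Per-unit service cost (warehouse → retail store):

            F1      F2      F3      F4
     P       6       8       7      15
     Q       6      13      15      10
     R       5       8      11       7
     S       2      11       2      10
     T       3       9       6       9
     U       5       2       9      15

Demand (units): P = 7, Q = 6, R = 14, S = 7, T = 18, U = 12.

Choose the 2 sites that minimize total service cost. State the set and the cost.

With exactly 2 open, each retail store uses its cheapest among the chosen.
{F1, F2}: P→F1 6·7=42, Q→F1 6·6=36, R→F1 5·14=70, S→F1 2·7=14, T→F1 3·18=54, U→F2 2·12=24. Service cost 240.
{F1, F3}: service cost 276
{F1, F4}: service cost 276
Among all 6 size-2 choices, {F1, F2} is lowest.

Choose F1 and F2; total service cost 240.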